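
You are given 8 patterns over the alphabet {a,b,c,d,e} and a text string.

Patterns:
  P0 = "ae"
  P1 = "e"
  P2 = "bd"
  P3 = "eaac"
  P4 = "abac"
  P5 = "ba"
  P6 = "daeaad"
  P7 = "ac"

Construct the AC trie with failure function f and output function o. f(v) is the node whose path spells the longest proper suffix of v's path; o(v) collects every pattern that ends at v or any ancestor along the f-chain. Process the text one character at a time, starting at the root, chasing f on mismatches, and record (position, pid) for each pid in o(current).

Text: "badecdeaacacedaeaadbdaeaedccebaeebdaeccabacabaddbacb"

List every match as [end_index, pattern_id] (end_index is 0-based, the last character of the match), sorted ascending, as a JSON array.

Build automaton:
Trie (insert patterns):
  0='ε' goto a→1 b→4 d→13 e→3
  1='a' goto b→9 c→19 e→2
  2='ae' goto ·  ←P0
  3='e' goto a→6  ←P1
  4='b' goto a→12 d→5
  5='bd' goto ·  ←P2
  6='ea' goto a→7
  7='eaa' goto c→8
  8='eaac' goto ·  ←P3
  9='ab' goto a→10
  10='aba' goto c→11
  11='abac' goto ·  ←P4
  12='ba' goto ·  ←P5
  13='d' goto a→14
  14='da' goto e→15
  15='dae' goto a→16
  16='daea' goto a→17
  17='daeaa' goto d→18
  18='daeaad' goto ·  ←P6
  19='ac' goto ·  ←P7

BFS fail/out derivation:
  fail(1) 'a': from fail(0)=0 chase 'a': 0 ⇒ 0;  out=∅∪out(0)=∅
  fail(3) 'e': from fail(0)=0 chase 'e': 0 ⇒ 0;  out={1}∪out(0)={1}
  fail(4) 'b': from fail(0)=0 chase 'b': 0 ⇒ 0;  out=∅∪out(0)=∅
  fail(13) 'd': from fail(0)=0 chase 'd': 0 ⇒ 0;  out=∅∪out(0)=∅
  fail(2) 'ae': from fail(1)=0 chase 'e': 0 ⇒ 3;  out={0}∪out(3)={0,1}
  fail(5) 'bd': from fail(4)=0 chase 'd': 0 ⇒ 13;  out={2}∪out(13)={2}
  fail(6) 'ea': from fail(3)=0 chase 'a': 0 ⇒ 1;  out=∅∪out(1)=∅
  fail(9) 'ab': from fail(1)=0 chase 'b': 0 ⇒ 4;  out=∅∪out(4)=∅
  fail(12) 'ba': from fail(4)=0 chase 'a': 0 ⇒ 1;  out={5}∪out(1)={5}
  fail(14) 'da': from fail(13)=0 chase 'a': 0 ⇒ 1;  out=∅∪out(1)=∅
  fail(19) 'ac': from fail(1)=0 chase 'c': 0 ⇒ 0;  out={7}∪out(0)={7}
  fail(7) 'eaa': from fail(6)=1 chase 'a': 1→0 ⇒ 1;  out=∅∪out(1)=∅
  fail(10) 'aba': from fail(9)=4 chase 'a': 4 ⇒ 12;  out=∅∪out(12)={5}
  fail(15) 'dae': from fail(14)=1 chase 'e': 1 ⇒ 2;  out=∅∪out(2)={0,1}
  fail(8) 'eaac': from fail(7)=1 chase 'c': 1 ⇒ 19;  out={3}∪out(19)={3,7}
  fail(11) 'abac': from fail(10)=12 chase 'c': 12→1 ⇒ 19;  out={4}∪out(19)={4,7}
  fail(16) 'daea': from fail(15)=2 chase 'a': 2→3 ⇒ 6;  out=∅∪out(6)=∅
  fail(17) 'daeaa': from fail(16)=6 chase 'a': 6 ⇒ 7;  out=∅∪out(7)=∅
  fail(18) 'daeaad': from fail(17)=7 chase 'd': 7→1→0 ⇒ 13;  out={6}∪out(13)={6}

Scan:
pos 0 'b': at 4
pos 1 'a': at 12  emit P5@[0:1]
pos 2 'd': at 13 (fail-walked)
pos 3 'e': at 3 (fail-walked)  emit P1@[3:3]
pos 4 'c': at 0 (fail-walked)
pos 5 'd': at 13
pos 6 'e': at 3 (fail-walked)  emit P1@[6:6]
pos 7 'a': at 6
pos 8 'a': at 7
pos 9 'c': at 8  emit P3@[6:9],P7@[8:9]
pos 10 'a': at 1 (fail-walked)
pos 11 'c': at 19  emit P7@[10:11]
pos 12 'e': at 3 (fail-walked)  emit P1@[12:12]
pos 13 'd': at 13 (fail-walked)
pos 14 'a': at 14
pos 15 'e': at 15  emit P0@[14:15],P1@[15:15]
pos 16 'a': at 16
pos 17 'a': at 17
pos 18 'd': at 18  emit P6@[13:18]
pos 19 'b': at 4 (fail-walked)
pos 20 'd': at 5  emit P2@[19:20]
pos 21 'a': at 14 (fail-walked)
pos 22 'e': at 15  emit P0@[21:22],P1@[22:22]
pos 23 'a': at 16
pos 24 'e': at 2 (fail-walked)  emit P0@[23:24],P1@[24:24]
pos 25 'd': at 13 (fail-walked)
pos 26 'c': at 0 (fail-walked)
pos 27 'c': at 0
pos 28 'e': at 3  emit P1@[28:28]
pos 29 'b': at 4 (fail-walked)
pos 30 'a': at 12  emit P5@[29:30]
pos 31 'e': at 2 (fail-walked)  emit P0@[30:31],P1@[31:31]
pos 32 'e': at 3 (fail-walked)  emit P1@[32:32]
pos 33 'b': at 4 (fail-walked)
pos 34 'd': at 5  emit P2@[33:34]
pos 35 'a': at 14 (fail-walked)
pos 36 'e': at 15  emit P0@[35:36],P1@[36:36]
pos 37 'c': at 0 (fail-walked)
pos 38 'c': at 0
pos 39 'a': at 1
pos 40 'b': at 9
pos 41 'a': at 10  emit P5@[40:41]
pos 42 'c': at 11  emit P4@[39:42],P7@[41:42]
pos 43 'a': at 1 (fail-walked)
pos 44 'b': at 9
pos 45 'a': at 10  emit P5@[44:45]
pos 46 'd': at 13 (fail-walked)
pos 47 'd': at 13 (fail-walked)
pos 48 'b': at 4 (fail-walked)
pos 49 'a': at 12  emit P5@[48:49]
pos 50 'c': at 19 (fail-walked)  emit P7@[49:50]
pos 51 'b': at 4 (fail-walked)

Matches: [[1,5],[3,1],[6,1],[9,3],[9,7],[11,7],[12,1],[15,0],[15,1],[18,6],[20,2],[22,0],[22,1],[24,0],[24,1],[28,1],[30,5],[31,0],[31,1],[32,1],[34,2],[36,0],[36,1],[41,5],[42,4],[42,7],[45,5],[49,5],[50,7]]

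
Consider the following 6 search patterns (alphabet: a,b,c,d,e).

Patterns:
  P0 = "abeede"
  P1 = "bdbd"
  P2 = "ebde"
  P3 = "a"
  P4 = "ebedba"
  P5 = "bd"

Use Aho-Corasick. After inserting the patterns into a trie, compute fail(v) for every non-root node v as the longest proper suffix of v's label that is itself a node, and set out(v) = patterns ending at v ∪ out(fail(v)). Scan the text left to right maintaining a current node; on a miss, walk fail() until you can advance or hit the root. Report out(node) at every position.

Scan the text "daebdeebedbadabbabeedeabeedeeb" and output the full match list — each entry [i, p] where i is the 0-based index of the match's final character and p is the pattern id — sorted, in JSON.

Construct AC machine:
Trie nodes:
  0='ε' goto a→1 b→7 e→11
  1='a' goto b→2  ←P3
  2='ab' goto e→3
  3='abe' goto e→4
  4='abee' goto d→5
  5='abeed' goto e→6
  6='abeede' goto ·  ←P0
  7='b' goto d→8
  8='bd' goto b→9  ←P5
  9='bdb' goto d→10
  10='bdbd' goto ·  ←P1
  11='e' goto b→12
  12='eb' goto d→13 e→15
  13='ebd' goto e→14
  14='ebde' goto ·  ←P2
  15='ebe' goto d→16
  16='ebed' goto b→17
  17='ebedb' goto a→18
  18='ebedba' goto ·  ←P4

BFS fail/out derivation:
  n1('a'): parent n0 fail=0; on 'a' 0 → fail=0;  out {3}∪∅={3}
  n7('b'): parent n0 fail=0; on 'b' 0 → fail=0;  out ∅∪∅=∅
  n11('e'): parent n0 fail=0; on 'e' 0 → fail=0;  out ∅∪∅=∅
  n2('ab'): parent n1 fail=0; on 'b' 0 → fail=7;  out ∅∪∅=∅
  n8('bd'): parent n7 fail=0; on 'd' 0 → fail=0;  out {5}∪∅={5}
  n12('eb'): parent n11 fail=0; on 'b' 0 → fail=7;  out ∅∪∅=∅
  n3('abe'): parent n2 fail=7; on 'e' 7→0 → fail=11;  out ∅∪∅=∅
  n9('bdb'): parent n8 fail=0; on 'b' 0 → fail=7;  out ∅∪∅=∅
  n13('ebd'): parent n12 fail=7; on 'd' 7 → fail=8;  out ∅∪{5}={5}
  n15('ebe'): parent n12 fail=7; on 'e' 7→0 → fail=11;  out ∅∪∅=∅
  n4('abee'): parent n3 fail=11; on 'e' 11→0 → fail=11;  out ∅∪∅=∅
  n10('bdbd'): parent n9 fail=7; on 'd' 7 → fail=8;  out {1}∪{5}={1,5}
  n14('ebde'): parent n13 fail=8; on 'e' 8→0 → fail=11;  out {2}∪∅={2}
  n16('ebed'): parent n15 fail=11; on 'd' 11→0 → fail=0;  out ∅∪∅=∅
  n5('abeed'): parent n4 fail=11; on 'd' 11→0 → fail=0;  out ∅∪∅=∅
  n17('ebedb'): parent n16 fail=0; on 'b' 0 → fail=7;  out ∅∪∅=∅
  n6('abeede'): parent n5 fail=0; on 'e' 0 → fail=11;  out {0}∪∅={0}
  n18('ebedba'): parent n17 fail=7; on 'a' 7→0 → fail=1;  out {4}∪{3}={3,4}

Text stream:
pos 0 'd': at 0
pos 1 'a': at 1  emit P3@[1:1]
pos 2 'e': at 11 ·f
pos 3 'b': at 12
pos 4 'd': at 13  emit P5@[3:4]
pos 5 'e': at 14  emit P2@[2:5]
pos 6 'e': at 11 ·f
pos 7 'b': at 12
pos 8 'e': at 15
pos 9 'd': at 16
pos 10 'b': at 17
pos 11 'a': at 18  emit P3@[11:11],P4@[6:11]
pos 12 'd': at 0 ·f
pos 13 'a': at 1  emit P3@[13:13]
pos 14 'b': at 2
pos 15 'b': at 7 ·f
pos 16 'a': at 1 ·f  emit P3@[16:16]
pos 17 'b': at 2
pos 18 'e': at 3
pos 19 'e': at 4
pos 20 'd': at 5
pos 21 'e': at 6  emit P0@[16:21]
pos 22 'a': at 1 ·f  emit P3@[22:22]
pos 23 'b': at 2
pos 24 'e': at 3
pos 25 'e': at 4
pos 26 'd': at 5
pos 27 'e': at 6  emit P0@[22:27]
pos 28 'e': at 11 ·f
pos 29 'b': at 12

All matches (sorted): [[1,3],[4,5],[5,2],[11,3],[11,4],[13,3],[16,3],[21,0],[22,3],[27,0]]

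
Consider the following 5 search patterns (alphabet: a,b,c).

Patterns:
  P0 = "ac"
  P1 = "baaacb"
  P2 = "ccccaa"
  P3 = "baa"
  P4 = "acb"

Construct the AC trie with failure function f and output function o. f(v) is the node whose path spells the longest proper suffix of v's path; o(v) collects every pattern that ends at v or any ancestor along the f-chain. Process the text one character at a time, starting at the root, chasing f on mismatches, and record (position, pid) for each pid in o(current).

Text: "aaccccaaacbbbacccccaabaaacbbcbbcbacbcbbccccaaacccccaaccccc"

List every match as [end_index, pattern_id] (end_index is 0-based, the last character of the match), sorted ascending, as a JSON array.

Build automaton:
Trie (insert patterns):
  0='ε' goto a→1 b→3 c→9
  1='a' goto c→2
  2='ac' goto b→15  ←P0
  3='b' goto a→4
  4='ba' goto a→5
  5='baa' goto a→6  ←P3
  6='baaa' goto c→7
  7='baaac' goto b→8
  8='baaacb' goto ·  ←P1
  9='c' goto c→10
  10='cc' goto c→11
  11='ccc' goto c→12
  12='cccc' goto a→13
  13='cccca' goto a→14
  14='ccccaa' goto ·  ←P2
  15='acb' goto ·  ←P4

BFS fail/out derivation:
  fail(1) 'a': from fail(0)=0 chase 'a': 0 ⇒ 0;  out=∅∪out(0)=∅
  fail(3) 'b': from fail(0)=0 chase 'b': 0 ⇒ 0;  out=∅∪out(0)=∅
  fail(9) 'c': from fail(0)=0 chase 'c': 0 ⇒ 0;  out=∅∪out(0)=∅
  fail(2) 'ac': from fail(1)=0 chase 'c': 0 ⇒ 9;  out={0}∪out(9)={0}
  fail(4) 'ba': from fail(3)=0 chase 'a': 0 ⇒ 1;  out=∅∪out(1)=∅
  fail(10) 'cc': from fail(9)=0 chase 'c': 0 ⇒ 9;  out=∅∪out(9)=∅
  fail(5) 'baa': from fail(4)=1 chase 'a': 1→0 ⇒ 1;  out={3}∪out(1)={3}
  fail(11) 'ccc': from fail(10)=9 chase 'c': 9 ⇒ 10;  out=∅∪out(10)=∅
  fail(15) 'acb': from fail(2)=9 chase 'b': 9→0 ⇒ 3;  out={4}∪out(3)={4}
  fail(6) 'baaa': from fail(5)=1 chase 'a': 1→0 ⇒ 1;  out=∅∪out(1)=∅
  fail(12) 'cccc': from fail(11)=10 chase 'c': 10 ⇒ 11;  out=∅∪out(11)=∅
  fail(7) 'baaac': from fail(6)=1 chase 'c': 1 ⇒ 2;  out=∅∪out(2)={0}
  fail(13) 'cccca': from fail(12)=11 chase 'a': 11→10→9→0 ⇒ 1;  out=∅∪out(1)=∅
  fail(8) 'baaacb': from fail(7)=2 chase 'b': 2 ⇒ 15;  out={1}∪out(15)={1,4}
  fail(14) 'ccccaa': from fail(13)=1 chase 'a': 1→0 ⇒ 1;  out={2}∪out(1)={2}

Scan:
i=0 'a': node 0→1
i=1 'a': node 1→1 ·f
i=2 'c': node 1→2  → match P0@[1:2]
i=3 'c': node 2→10 ·f
i=4 'c': node 10→11
i=5 'c': node 11→12
i=6 'a': node 12→13
i=7 'a': node 13→14  → match P2@[2:7]
i=8 'a': node 14→1 ·f
i=9 'c': node 1→2  → match P0@[8:9]
i=10 'b': node 2→15  → match P4@[8:10]
i=11 'b': node 15→3 ·f
i=12 'b': node 3→3 ·f
i=13 'a': node 3→4
i=14 'c': node 4→2 ·f  → match P0@[13:14]
i=15 'c': node 2→10 ·f
i=16 'c': node 10→11
i=17 'c': node 11→12
i=18 'c': node 12→12 ·f
i=19 'a': node 12→13
i=20 'a': node 13→14  → match P2@[15:20]
i=21 'b': node 14→3 ·f
i=22 'a': node 3→4
i=23 'a': node 4→5  → match P3@[21:23]
i=24 'a': node 5→6
i=25 'c': node 6→7  → match P0@[24:25]
i=26 'b': node 7→8  → match P1@[21:26],P4@[24:26]
i=27 'b': node 8→3 ·f
i=28 'c': node 3→9 ·f
i=29 'b': node 9→3 ·f
i=30 'b': node 3→3 ·f
i=31 'c': node 3→9 ·f
i=32 'b': node 9→3 ·f
i=33 'a': node 3→4
i=34 'c': node 4→2 ·f  → match P0@[33:34]
i=35 'b': node 2→15  → match P4@[33:35]
i=36 'c': node 15→9 ·f
i=37 'b': node 9→3 ·f
i=38 'b': node 3→3 ·f
i=39 'c': node 3→9 ·f
i=40 'c': node 9→10
i=41 'c': node 10→11
i=42 'c': node 11→12
i=43 'a': node 12→13
i=44 'a': node 13→14  → match P2@[39:44]
i=45 'a': node 14→1 ·f
i=46 'c': node 1→2  → match P0@[45:46]
i=47 'c': node 2→10 ·f
i=48 'c': node 10→11
i=49 'c': node 11→12
i=50 'c': node 12→12 ·f
i=51 'a': node 12→13
i=52 'a': node 13→14  → match P2@[47:52]
i=53 'c': node 14→2 ·f  → match P0@[52:53]
i=54 'c': node 2→10 ·f
i=55 'c': node 10→11
i=56 'c': node 11→12
i=57 'c': node 12→12 ·f

All matches (sorted): [[2,0],[7,2],[9,0],[10,4],[14,0],[20,2],[23,3],[25,0],[26,1],[26,4],[34,0],[35,4],[44,2],[46,0],[52,2],[53,0]]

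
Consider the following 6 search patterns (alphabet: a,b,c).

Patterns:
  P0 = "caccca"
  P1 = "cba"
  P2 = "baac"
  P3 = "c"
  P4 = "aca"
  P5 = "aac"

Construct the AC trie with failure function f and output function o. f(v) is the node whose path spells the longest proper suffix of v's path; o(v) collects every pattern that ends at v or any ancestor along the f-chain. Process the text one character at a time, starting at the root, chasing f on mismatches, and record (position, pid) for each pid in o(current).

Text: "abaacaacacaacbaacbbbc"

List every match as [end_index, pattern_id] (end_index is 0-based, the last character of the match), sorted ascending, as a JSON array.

Construct AC machine:
Trie (insert patterns):
  0='ε' goto a→13 b→9 c→1
  1='c' goto a→2 b→7  ←P3
  2='ca' goto c→3
  3='cac' goto c→4
  4='cacc' goto c→5
  5='caccc' goto a→6
  6='caccca' goto ·  ←P0
  7='cb' goto a→8
  8='cba' goto ·  ←P1
  9='b' goto a→10
  10='ba' goto a→11
  11='baa' goto c→12
  12='baac' goto ·  ←P2
  13='a' goto a→16 c→14
  14='ac' goto a→15
  15='aca' goto ·  ←P4
  16='aa' goto c→17
  17='aac' goto ·  ←P5

Failure links (BFS by depth):
  fail(1) 'c': from fail(0)=0 chase 'c': 0 ⇒ 0;  out={3}∪out(0)={3}
  fail(9) 'b': from fail(0)=0 chase 'b': 0 ⇒ 0;  out=∅∪out(0)=∅
  fail(13) 'a': from fail(0)=0 chase 'a': 0 ⇒ 0;  out=∅∪out(0)=∅
  fail(2) 'ca': from fail(1)=0 chase 'a': 0 ⇒ 13;  out=∅∪out(13)=∅
  fail(7) 'cb': from fail(1)=0 chase 'b': 0 ⇒ 9;  out=∅∪out(9)=∅
  fail(10) 'ba': from fail(9)=0 chase 'a': 0 ⇒ 13;  out=∅∪out(13)=∅
  fail(14) 'ac': from fail(13)=0 chase 'c': 0 ⇒ 1;  out=∅∪out(1)={3}
  fail(16) 'aa': from fail(13)=0 chase 'a': 0 ⇒ 13;  out=∅∪out(13)=∅
  fail(3) 'cac': from fail(2)=13 chase 'c': 13 ⇒ 14;  out=∅∪out(14)={3}
  fail(8) 'cba': from fail(7)=9 chase 'a': 9 ⇒ 10;  out={1}∪out(10)={1}
  fail(11) 'baa': from fail(10)=13 chase 'a': 13 ⇒ 16;  out=∅∪out(16)=∅
  fail(15) 'aca': from fail(14)=1 chase 'a': 1 ⇒ 2;  out={4}∪out(2)={4}
  fail(17) 'aac': from fail(16)=13 chase 'c': 13 ⇒ 14;  out={5}∪out(14)={3,5}
  fail(4) 'cacc': from fail(3)=14 chase 'c': 14→1→0 ⇒ 1;  out=∅∪out(1)={3}
  fail(12) 'baac': from fail(11)=16 chase 'c': 16 ⇒ 17;  out={2}∪out(17)={2,3,5}
  fail(5) 'caccc': from fail(4)=1 chase 'c': 1→0 ⇒ 1;  out=∅∪out(1)={3}
  fail(6) 'caccca': from fail(5)=1 chase 'a': 1 ⇒ 2;  out={0}∪out(2)={0}

Scan:
i=0 'a': node 0→13
i=1 'b': node 13→9 ·f
i=2 'a': node 9→10
i=3 'a': node 10→11
i=4 'c': node 11→12  emit P2@[1:4],P3@[4:4],P5@[2:4]
i=5 'a': node 12→15 ·f  emit P4@[3:5]
i=6 'a': node 15→16 ·f
i=7 'c': node 16→17  emit P3@[7:7],P5@[5:7]
i=8 'a': node 17→15 ·f  emit P4@[6:8]
i=9 'c': node 15→3 ·f  emit P3@[9:9]
i=10 'a': node 3→15 ·f  emit P4@[8:10]
i=11 'a': node 15→16 ·f
i=12 'c': node 16→17  emit P3@[12:12],P5@[10:12]
i=13 'b': node 17→7 ·f
i=14 'a': node 7→8  emit P1@[12:14]
i=15 'a': node 8→11 ·f
i=16 'c': node 11→12  emit P2@[13:16],P3@[16:16],P5@[14:16]
i=17 'b': node 12→7 ·f
i=18 'b': node 7→9 ·f
i=19 'b': node 9→9 ·f
i=20 'c': node 9→1 ·f  emit P3@[20:20]

All matches (sorted): [[4,2],[4,3],[4,5],[5,4],[7,3],[7,5],[8,4],[9,3],[10,4],[12,3],[12,5],[14,1],[16,2],[16,3],[16,5],[20,3]]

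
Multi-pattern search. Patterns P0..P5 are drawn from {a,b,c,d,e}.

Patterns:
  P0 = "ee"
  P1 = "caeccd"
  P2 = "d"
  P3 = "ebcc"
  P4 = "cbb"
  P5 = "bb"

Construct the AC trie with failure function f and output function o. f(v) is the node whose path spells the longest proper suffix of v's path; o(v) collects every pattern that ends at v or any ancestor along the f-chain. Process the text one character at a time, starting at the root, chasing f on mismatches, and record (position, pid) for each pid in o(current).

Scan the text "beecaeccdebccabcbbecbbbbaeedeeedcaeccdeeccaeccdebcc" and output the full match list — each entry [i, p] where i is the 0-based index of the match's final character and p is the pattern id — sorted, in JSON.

Build:
Trie (insert patterns):
  n0 'ε': b→15 c→3 d→9 e→1
  n1 'e': b→10 e→2
  n2 'ee': ·  ←P0
  n3 'c': a→4 b→13
  n4 'ca': e→5
  n5 'cae': c→6
  n6 'caec': c→7
  n7 'caecc': d→8
  n8 'caeccd': ·  ←P1
  n9 'd': ·  ←P2
  n10 'eb': c→11
  n11 'ebc': c→12
  n12 'ebcc': ·  ←P3
  n13 'cb': b→14
  n14 'cbb': ·  ←P4
  n15 'b': b→16
  n16 'bb': ·  ←P5

BFS fail/out derivation:
  n1('e'): parent n0 fail=0; on 'e' 0 → fail=0;  out ∅∪∅=∅
  n3('c'): parent n0 fail=0; on 'c' 0 → fail=0;  out ∅∪∅=∅
  n9('d'): parent n0 fail=0; on 'd' 0 → fail=0;  out {2}∪∅={2}
  n15('b'): parent n0 fail=0; on 'b' 0 → fail=0;  out ∅∪∅=∅
  n2('ee'): parent n1 fail=0; on 'e' 0 → fail=1;  out {0}∪∅={0}
  n4('ca'): parent n3 fail=0; on 'a' 0 → fail=0;  out ∅∪∅=∅
  n10('eb'): parent n1 fail=0; on 'b' 0 → fail=15;  out ∅∪∅=∅
  n13('cb'): parent n3 fail=0; on 'b' 0 → fail=15;  out ∅∪∅=∅
  n16('bb'): parent n15 fail=0; on 'b' 0 → fail=15;  out {5}∪∅={5}
  n5('cae'): parent n4 fail=0; on 'e' 0 → fail=1;  out ∅∪∅=∅
  n11('ebc'): parent n10 fail=15; on 'c' 15→0 → fail=3;  out ∅∪∅=∅
  n14('cbb'): parent n13 fail=15; on 'b' 15 → fail=16;  out {4}∪{5}={4,5}
  n6('caec'): parent n5 fail=1; on 'c' 1→0 → fail=3;  out ∅∪∅=∅
  n12('ebcc'): parent n11 fail=3; on 'c' 3→0 → fail=3;  out {3}∪∅={3}
  n7('caecc'): parent n6 fail=3; on 'c' 3→0 → fail=3;  out ∅∪∅=∅
  n8('caeccd'): parent n7 fail=3; on 'd' 3→0 → fail=9;  out {1}∪{2}={1,2}

Run:
pos 0 'b': at 15
pos 1 'e': at 1 (via fail)
pos 2 'e': at 2  → match P0@[1:2]
pos 3 'c': at 3 (via fail)
pos 4 'a': at 4
pos 5 'e': at 5
pos 6 'c': at 6
pos 7 'c': at 7
pos 8 'd': at 8  → match P1@[3:8],P2@[8:8]
pos 9 'e': at 1 (via fail)
pos 10 'b': at 10
pos 11 'c': at 11
pos 12 'c': at 12  → match P3@[9:12]
pos 13 'a': at 4 (via fail)
pos 14 'b': at 15 (via fail)
pos 15 'c': at 3 (via fail)
pos 16 'b': at 13
pos 17 'b': at 14  → match P4@[15:17],P5@[16:17]
pos 18 'e': at 1 (via fail)
pos 19 'c': at 3 (via fail)
pos 20 'b': at 13
pos 21 'b': at 14  → match P4@[19:21],P5@[20:21]
pos 22 'b': at 16 (via fail)  → match P5@[21:22]
pos 23 'b': at 16 (via fail)  → match P5@[22:23]
pos 24 'a': at 0 (via fail)
pos 25 'e': at 1
pos 26 'e': at 2  → match P0@[25:26]
pos 27 'd': at 9 (via fail)  → match P2@[27:27]
pos 28 'e': at 1 (via fail)
pos 29 'e': at 2  → match P0@[28:29]
pos 30 'e': at 2 (via fail)  → match P0@[29:30]
pos 31 'd': at 9 (via fail)  → match P2@[31:31]
pos 32 'c': at 3 (via fail)
pos 33 'a': at 4
pos 34 'e': at 5
pos 35 'c': at 6
pos 36 'c': at 7
pos 37 'd': at 8  → match P1@[32:37],P2@[37:37]
pos 38 'e': at 1 (via fail)
pos 39 'e': at 2  → match P0@[38:39]
pos 40 'c': at 3 (via fail)
pos 41 'c': at 3 (via fail)
pos 42 'a': at 4
pos 43 'e': at 5
pos 44 'c': at 6
pos 45 'c': at 7
pos 46 'd': at 8  → match P1@[41:46],P2@[46:46]
pos 47 'e': at 1 (via fail)
pos 48 'b': at 10
pos 49 'c': at 11
pos 50 'c': at 12  → match P3@[47:50]

All matches (sorted): [[2,0],[8,1],[8,2],[12,3],[17,4],[17,5],[21,4],[21,5],[22,5],[23,5],[26,0],[27,2],[29,0],[30,0],[31,2],[37,1],[37,2],[39,0],[46,1],[46,2],[50,3]]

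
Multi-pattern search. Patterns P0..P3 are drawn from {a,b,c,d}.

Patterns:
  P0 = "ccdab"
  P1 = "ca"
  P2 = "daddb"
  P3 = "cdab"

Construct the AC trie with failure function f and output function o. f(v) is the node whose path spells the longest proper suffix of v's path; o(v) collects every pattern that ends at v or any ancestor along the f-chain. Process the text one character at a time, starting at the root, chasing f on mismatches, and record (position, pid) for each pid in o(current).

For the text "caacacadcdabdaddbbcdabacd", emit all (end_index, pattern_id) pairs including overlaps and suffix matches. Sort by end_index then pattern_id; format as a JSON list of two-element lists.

Build:
Trie nodes:
  n0 'ε': c→1 d→7
  n1 'c': a→6 c→2 d→12
  n2 'cc': d→3
  n3 'ccd': a→4
  n4 'ccda': b→5
  n5 'ccdab': ·  ←P0
  n6 'ca': ·  ←P1
  n7 'd': a→8
  n8 'da': d→9
  n9 'dad': d→10
  n10 'dadd': b→11
  n11 'daddb': ·  ←P2
  n12 'cd': a→13
  n13 'cda': b→14
  n14 'cdab': ·  ←P3

Failure links (BFS by depth):
  fail(1) 'c': from fail(0)=0 chase 'c': 0 ⇒ 0;  out=∅∪out(0)=∅
  fail(7) 'd': from fail(0)=0 chase 'd': 0 ⇒ 0;  out=∅∪out(0)=∅
  fail(2) 'cc': from fail(1)=0 chase 'c': 0 ⇒ 1;  out=∅∪out(1)=∅
  fail(6) 'ca': from fail(1)=0 chase 'a': 0 ⇒ 0;  out={1}∪out(0)={1}
  fail(8) 'da': from fail(7)=0 chase 'a': 0 ⇒ 0;  out=∅∪out(0)=∅
  fail(12) 'cd': from fail(1)=0 chase 'd': 0 ⇒ 7;  out=∅∪out(7)=∅
  fail(3) 'ccd': from fail(2)=1 chase 'd': 1 ⇒ 12;  out=∅∪out(12)=∅
  fail(9) 'dad': from fail(8)=0 chase 'd': 0 ⇒ 7;  out=∅∪out(7)=∅
  fail(13) 'cda': from fail(12)=7 chase 'a': 7 ⇒ 8;  out=∅∪out(8)=∅
  fail(4) 'ccda': from fail(3)=12 chase 'a': 12 ⇒ 13;  out=∅∪out(13)=∅
  fail(10) 'dadd': from fail(9)=7 chase 'd': 7→0 ⇒ 7;  out=∅∪out(7)=∅
  fail(14) 'cdab': from fail(13)=8 chase 'b': 8→0 ⇒ 0;  out={3}∪out(0)={3}
  fail(5) 'ccdab': from fail(4)=13 chase 'b': 13 ⇒ 14;  out={0}∪out(14)={0,3}
  fail(11) 'daddb': from fail(10)=7 chase 'b': 7→0 ⇒ 0;  out={2}∪out(0)={2}

Scan:
pos 0 'c': at 1
pos 1 'a': at 6  emit P1@[0:1]
pos 2 'a': at 0 (via fail)
pos 3 'c': at 1
pos 4 'a': at 6  emit P1@[3:4]
pos 5 'c': at 1 (via fail)
pos 6 'a': at 6  emit P1@[5:6]
pos 7 'd': at 7 (via fail)
pos 8 'c': at 1 (via fail)
pos 9 'd': at 12
pos 10 'a': at 13
pos 11 'b': at 14  emit P3@[8:11]
pos 12 'd': at 7 (via fail)
pos 13 'a': at 8
pos 14 'd': at 9
pos 15 'd': at 10
pos 16 'b': at 11  emit P2@[12:16]
pos 17 'b': at 0 (via fail)
pos 18 'c': at 1
pos 19 'd': at 12
pos 20 'a': at 13
pos 21 'b': at 14  emit P3@[18:21]
pos 22 'a': at 0 (via fail)
pos 23 'c': at 1
pos 24 'd': at 12

All matches (sorted): [[1,1],[4,1],[6,1],[11,3],[16,2],[21,3]]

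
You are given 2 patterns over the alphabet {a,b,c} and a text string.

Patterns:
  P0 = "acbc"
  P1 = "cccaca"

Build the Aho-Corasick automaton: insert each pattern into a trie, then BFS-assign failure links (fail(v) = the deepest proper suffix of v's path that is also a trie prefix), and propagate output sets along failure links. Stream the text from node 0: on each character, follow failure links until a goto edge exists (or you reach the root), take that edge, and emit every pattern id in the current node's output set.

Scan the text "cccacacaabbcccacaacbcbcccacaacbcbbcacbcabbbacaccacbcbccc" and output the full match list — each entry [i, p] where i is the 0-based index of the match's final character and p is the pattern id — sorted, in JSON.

Construct AC machine:
Trie (insert patterns):
  0='ε' goto a→1 c→5
  1='a' goto c→2
  2='ac' goto b→3
  3='acb' goto c→4
  4='acbc' goto ·  [P0 ends]
  5='c' goto c→6
  6='cc' goto c→7
  7='ccc' goto a→8
  8='ccca' goto c→9
  9='cccac' goto a→10
  10='cccaca' goto ·  [P1 ends]

Failure links (BFS by depth):
  n1('a'): parent n0 fail=0; on 'a' 0 → fail=0;  out ∅∪∅=∅
  n5('c'): parent n0 fail=0; on 'c' 0 → fail=0;  out ∅∪∅=∅
  n2('ac'): parent n1 fail=0; on 'c' 0 → fail=5;  out ∅∪∅=∅
  n6('cc'): parent n5 fail=0; on 'c' 0 → fail=5;  out ∅∪∅=∅
  n3('acb'): parent n2 fail=5; on 'b' 5→0 → fail=0;  out ∅∪∅=∅
  n7('ccc'): parent n6 fail=5; on 'c' 5 → fail=6;  out ∅∪∅=∅
  n4('acbc'): parent n3 fail=0; on 'c' 0 → fail=5;  out {0}∪∅={0}
  n8('ccca'): parent n7 fail=6; on 'a' 6→5→0 → fail=1;  out ∅∪∅=∅
  n9('cccac'): parent n8 fail=1; on 'c' 1 → fail=2;  out ∅∪∅=∅
  n10('cccaca'): parent n9 fail=2; on 'a' 2→5→0 → fail=1;  out {1}∪∅={1}

Text stream:
i=0 'c': node 0→5
i=1 'c': node 5→6
i=2 'c': node 6→7
i=3 'a': node 7→8
i=4 'c': node 8→9
i=5 'a': node 9→10  emit P1@[0:5]
i=6 'c': node 10→2 (via fail)
i=7 'a': node 2→1 (via fail)
i=8 'a': node 1→1 (via fail)
i=9 'b': node 1→0 (via fail)
i=10 'b': node 0→0
i=11 'c': node 0→5
i=12 'c': node 5→6
i=13 'c': node 6→7
i=14 'a': node 7→8
i=15 'c': node 8→9
i=16 'a': node 9→10  emit P1@[11:16]
i=17 'a': node 10→1 (via fail)
i=18 'c': node 1→2
i=19 'b': node 2→3
i=20 'c': node 3→4  emit P0@[17:20]
i=21 'b': node 4→0 (via fail)
i=22 'c': node 0→5
i=23 'c': node 5→6
i=24 'c': node 6→7
i=25 'a': node 7→8
i=26 'c': node 8→9
i=27 'a': node 9→10  emit P1@[22:27]
i=28 'a': node 10→1 (via fail)
i=29 'c': node 1→2
i=30 'b': node 2→3
i=31 'c': node 3→4  emit P0@[28:31]
i=32 'b': node 4→0 (via fail)
i=33 'b': node 0→0
i=34 'c': node 0→5
i=35 'a': node 5→1 (via fail)
i=36 'c': node 1→2
i=37 'b': node 2→3
i=38 'c': node 3→4  emit P0@[35:38]
i=39 'a': node 4→1 (via fail)
i=40 'b': node 1→0 (via fail)
i=41 'b': node 0→0
i=42 'b': node 0→0
i=43 'a': node 0→1
i=44 'c': node 1→2
i=45 'a': node 2→1 (via fail)
i=46 'c': node 1→2
i=47 'c': node 2→6 (via fail)
i=48 'a': node 6→1 (via fail)
i=49 'c': node 1→2
i=50 'b': node 2→3
i=51 'c': node 3→4  emit P0@[48:51]
i=52 'b': node 4→0 (via fail)
i=53 'c': node 0→5
i=54 'c': node 5→6
i=55 'c': node 6→7

Result: [[5,1],[16,1],[20,0],[27,1],[31,0],[38,0],[51,0]]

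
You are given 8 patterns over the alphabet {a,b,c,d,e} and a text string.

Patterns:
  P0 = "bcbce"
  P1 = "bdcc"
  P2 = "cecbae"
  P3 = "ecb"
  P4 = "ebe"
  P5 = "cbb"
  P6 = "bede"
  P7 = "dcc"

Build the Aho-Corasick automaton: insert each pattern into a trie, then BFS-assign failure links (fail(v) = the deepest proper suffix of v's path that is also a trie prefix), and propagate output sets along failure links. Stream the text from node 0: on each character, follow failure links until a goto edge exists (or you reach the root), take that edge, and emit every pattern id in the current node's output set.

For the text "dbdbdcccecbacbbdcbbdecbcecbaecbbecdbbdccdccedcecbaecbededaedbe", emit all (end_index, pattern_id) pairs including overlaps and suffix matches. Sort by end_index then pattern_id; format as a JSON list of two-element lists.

Construct AC machine:
Trie nodes:
  n0 'ε': b→1 c→9 d→25 e→15
  n1 'b': c→2 d→6 e→22
  n2 'bc': b→3
  n3 'bcb': c→4
  n4 'bcbc': e→5
  n5 'bcbce': ·  ←P0
  n6 'bd': c→7
  n7 'bdc': c→8
  n8 'bdcc': ·  ←P1
  n9 'c': b→20 e→10
  n10 'ce': c→11
  n11 'cec': b→12
  n12 'cecb': a→13
  n13 'cecba': e→14
  n14 'cecbae': ·  ←P2
  n15 'e': b→18 c→16
  n16 'ec': b→17
  n17 'ecb': ·  ←P3
  n18 'eb': e→19
  n19 'ebe': ·  ←P4
  n20 'cb': b→21
  n21 'cbb': ·  ←P5
  n22 'be': d→23
  n23 'bed': e→24
  n24 'bede': ·  ←P6
  n25 'd': c→26
  n26 'dc': c→27
  n27 'dcc': ·  ←P7

Failure links (BFS by depth):
  n1('b'): parent n0 fail=0; on 'b' 0 → fail=0;  out ∅∪∅=∅
  n9('c'): parent n0 fail=0; on 'c' 0 → fail=0;  out ∅∪∅=∅
  n15('e'): parent n0 fail=0; on 'e' 0 → fail=0;  out ∅∪∅=∅
  n25('d'): parent n0 fail=0; on 'd' 0 → fail=0;  out ∅∪∅=∅
  n2('bc'): parent n1 fail=0; on 'c' 0 → fail=9;  out ∅∪∅=∅
  n6('bd'): parent n1 fail=0; on 'd' 0 → fail=25;  out ∅∪∅=∅
  n10('ce'): parent n9 fail=0; on 'e' 0 → fail=15;  out ∅∪∅=∅
  n16('ec'): parent n15 fail=0; on 'c' 0 → fail=9;  out ∅∪∅=∅
  n18('eb'): parent n15 fail=0; on 'b' 0 → fail=1;  out ∅∪∅=∅
  n20('cb'): parent n9 fail=0; on 'b' 0 → fail=1;  out ∅∪∅=∅
  n22('be'): parent n1 fail=0; on 'e' 0 → fail=15;  out ∅∪∅=∅
  n26('dc'): parent n25 fail=0; on 'c' 0 → fail=9;  out ∅∪∅=∅
  n3('bcb'): parent n2 fail=9; on 'b' 9 → fail=20;  out ∅∪∅=∅
  n7('bdc'): parent n6 fail=25; on 'c' 25 → fail=26;  out ∅∪∅=∅
  n11('cec'): parent n10 fail=15; on 'c' 15 → fail=16;  out ∅∪∅=∅
  n17('ecb'): parent n16 fail=9; on 'b' 9 → fail=20;  out {3}∪∅={3}
  n19('ebe'): parent n18 fail=1; on 'e' 1 → fail=22;  out {4}∪∅={4}
  n21('cbb'): parent n20 fail=1; on 'b' 1→0 → fail=1;  out {5}∪∅={5}
  n23('bed'): parent n22 fail=15; on 'd' 15→0 → fail=25;  out ∅∪∅=∅
  n27('dcc'): parent n26 fail=9; on 'c' 9→0 → fail=9;  out {7}∪∅={7}
  n4('bcbc'): parent n3 fail=20; on 'c' 20→1 → fail=2;  out ∅∪∅=∅
  n8('bdcc'): parent n7 fail=26; on 'c' 26 → fail=27;  out {1}∪{7}={1,7}
  n12('cecb'): parent n11 fail=16; on 'b' 16 → fail=17;  out ∅∪{3}={3}
  n24('bede'): parent n23 fail=25; on 'e' 25→0 → fail=15;  out {6}∪∅={6}
  n5('bcbce'): parent n4 fail=2; on 'e' 2→9 → fail=10;  out {0}∪∅={0}
  n13('cecba'): parent n12 fail=17; on 'a' 17→20→1→0 → fail=0;  out ∅∪∅=∅
  n14('cecbae'): parent n13 fail=0; on 'e' 0 → fail=15;  out {2}∪∅={2}

Run:
[0] read 'd'  n0⇒n25
[1] read 'b'  n25⇒n1 (fail-walked)
[2] read 'd'  n1⇒n6
[3] read 'b'  n6⇒n1 (fail-walked)
[4] read 'd'  n1⇒n6
[5] read 'c'  n6⇒n7
[6] read 'c'  n7⇒n8  → match P1@[3:6],P7@[4:6]
[7] read 'c'  n8⇒n9 (fail-walked)
[8] read 'e'  n9⇒n10
[9] read 'c'  n10⇒n11
[10] read 'b'  n11⇒n12  → match P3@[8:10]
[11] read 'a'  n12⇒n13
[12] read 'c'  n13⇒n9 (fail-walked)
[13] read 'b'  n9⇒n20
[14] read 'b'  n20⇒n21  → match P5@[12:14]
[15] read 'd'  n21⇒n6 (fail-walked)
[16] read 'c'  n6⇒n7
[17] read 'b'  n7⇒n20 (fail-walked)
[18] read 'b'  n20⇒n21  → match P5@[16:18]
[19] read 'd'  n21⇒n6 (fail-walked)
[20] read 'e'  n6⇒n15 (fail-walked)
[21] read 'c'  n15⇒n16
[22] read 'b'  n16⇒n17  → match P3@[20:22]
[23] read 'c'  n17⇒n2 (fail-walked)
[24] read 'e'  n2⇒n10 (fail-walked)
[25] read 'c'  n10⇒n11
[26] read 'b'  n11⇒n12  → match P3@[24:26]
[27] read 'a'  n12⇒n13
[28] read 'e'  n13⇒n14  → match P2@[23:28]
[29] read 'c'  n14⇒n16 (fail-walked)
[30] read 'b'  n16⇒n17  → match P3@[28:30]
[31] read 'b'  n17⇒n21 (fail-walked)  → match P5@[29:31]
[32] read 'e'  n21⇒n22 (fail-walked)
[33] read 'c'  n22⇒n16 (fail-walked)
[34] read 'd'  n16⇒n25 (fail-walked)
[35] read 'b'  n25⇒n1 (fail-walked)
[36] read 'b'  n1⇒n1 (fail-walked)
[37] read 'd'  n1⇒n6
[38] read 'c'  n6⇒n7
[39] read 'c'  n7⇒n8  → match P1@[36:39],P7@[37:39]
[40] read 'd'  n8⇒n25 (fail-walked)
[41] read 'c'  n25⇒n26
[42] read 'c'  n26⇒n27  → match P7@[40:42]
[43] read 'e'  n27⇒n10 (fail-walked)
[44] read 'd'  n10⇒n25 (fail-walked)
[45] read 'c'  n25⇒n26
[46] read 'e'  n26⇒n10 (fail-walked)
[47] read 'c'  n10⇒n11
[48] read 'b'  n11⇒n12  → match P3@[46:48]
[49] read 'a'  n12⇒n13
[50] read 'e'  n13⇒n14  → match P2@[45:50]
[51] read 'c'  n14⇒n16 (fail-walked)
[52] read 'b'  n16⇒n17  → match P3@[50:52]
[53] read 'e'  n17⇒n22 (fail-walked)
[54] read 'd'  n22⇒n23
[55] read 'e'  n23⇒n24  → match P6@[52:55]
[56] read 'd'  n24⇒n25 (fail-walked)
[57] read 'a'  n25⇒n0 (fail-walked)
[58] read 'e'  n0⇒n15
[59] read 'd'  n15⇒n25 (fail-walked)
[60] read 'b'  n25⇒n1 (fail-walked)
[61] read 'e'  n1⇒n22

All matches (sorted): [[6,1],[6,7],[10,3],[14,5],[18,5],[22,3],[26,3],[28,2],[30,3],[31,5],[39,1],[39,7],[42,7],[48,3],[50,2],[52,3],[55,6]]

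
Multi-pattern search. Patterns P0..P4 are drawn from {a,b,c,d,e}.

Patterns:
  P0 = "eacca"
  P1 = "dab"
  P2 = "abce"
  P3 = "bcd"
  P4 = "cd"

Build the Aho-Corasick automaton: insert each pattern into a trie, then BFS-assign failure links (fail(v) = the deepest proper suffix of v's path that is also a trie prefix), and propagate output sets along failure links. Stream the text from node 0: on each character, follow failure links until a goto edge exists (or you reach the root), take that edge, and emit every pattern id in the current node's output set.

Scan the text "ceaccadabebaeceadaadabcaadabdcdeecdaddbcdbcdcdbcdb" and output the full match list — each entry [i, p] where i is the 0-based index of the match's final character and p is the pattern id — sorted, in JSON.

Build:
Trie nodes:
  0='ε' goto a→9 b→13 c→16 d→6 e→1
  1='e' goto a→2
  2='ea' goto c→3
  3='eac' goto c→4
  4='eacc' goto a→5
  5='eacca' goto ·  ←P0
  6='d' goto a→7
  7='da' goto b→8
  8='dab' goto ·  ←P1
  9='a' goto b→10
  10='ab' goto c→11
  11='abc' goto e→12
  12='abce' goto ·  ←P2
  13='b' goto c→14
  14='bc' goto d→15
  15='bcd' goto ·  ←P3
  16='c' goto d→17
  17='cd' goto ·  ←P4

Failure links (BFS by depth):
  n1('e'): parent n0 fail=0; on 'e' 0 → fail=0;  out ∅∪∅=∅
  n6('d'): parent n0 fail=0; on 'd' 0 → fail=0;  out ∅∪∅=∅
  n9('a'): parent n0 fail=0; on 'a' 0 → fail=0;  out ∅∪∅=∅
  n13('b'): parent n0 fail=0; on 'b' 0 → fail=0;  out ∅∪∅=∅
  n16('c'): parent n0 fail=0; on 'c' 0 → fail=0;  out ∅∪∅=∅
  n2('ea'): parent n1 fail=0; on 'a' 0 → fail=9;  out ∅∪∅=∅
  n7('da'): parent n6 fail=0; on 'a' 0 → fail=9;  out ∅∪∅=∅
  n10('ab'): parent n9 fail=0; on 'b' 0 → fail=13;  out ∅∪∅=∅
  n14('bc'): parent n13 fail=0; on 'c' 0 → fail=16;  out ∅∪∅=∅
  n17('cd'): parent n16 fail=0; on 'd' 0 → fail=6;  out {4}∪∅={4}
  n3('eac'): parent n2 fail=9; on 'c' 9→0 → fail=16;  out ∅∪∅=∅
  n8('dab'): parent n7 fail=9; on 'b' 9 → fail=10;  out {1}∪∅={1}
  n11('abc'): parent n10 fail=13; on 'c' 13 → fail=14;  out ∅∪∅=∅
  n15('bcd'): parent n14 fail=16; on 'd' 16 → fail=17;  out {3}∪{4}={3,4}
  n4('eacc'): parent n3 fail=16; on 'c' 16→0 → fail=16;  out ∅∪∅=∅
  n12('abce'): parent n11 fail=14; on 'e' 14→16→0 → fail=1;  out {2}∪∅={2}
  n5('eacca'): parent n4 fail=16; on 'a' 16→0 → fail=9;  out {0}∪∅={0}

Run:
i=0 'c': node 0→16
i=1 'e': node 16→1 ·f
i=2 'a': node 1→2
i=3 'c': node 2→3
i=4 'c': node 3→4
i=5 'a': node 4→5  emit P0@[1:5]
i=6 'd': node 5→6 ·f
i=7 'a': node 6→7
i=8 'b': node 7→8  emit P1@[6:8]
i=9 'e': node 8→1 ·f
i=10 'b': node 1→13 ·f
i=11 'a': node 13→9 ·f
i=12 'e': node 9→1 ·f
i=13 'c': node 1→16 ·f
i=14 'e': node 16→1 ·f
i=15 'a': node 1→2
i=16 'd': node 2→6 ·f
i=17 'a': node 6→7
i=18 'a': node 7→9 ·f
i=19 'd': node 9→6 ·f
i=20 'a': node 6→7
i=21 'b': node 7→8  emit P1@[19:21]
i=22 'c': node 8→11 ·f
i=23 'a': node 11→9 ·f
i=24 'a': node 9→9 ·f
i=25 'd': node 9→6 ·f
i=26 'a': node 6→7
i=27 'b': node 7→8  emit P1@[25:27]
i=28 'd': node 8→6 ·f
i=29 'c': node 6→16 ·f
i=30 'd': node 16→17  emit P4@[29:30]
i=31 'e': node 17→1 ·f
i=32 'e': node 1→1 ·f
i=33 'c': node 1→16 ·f
i=34 'd': node 16→17  emit P4@[33:34]
i=35 'a': node 17→7 ·f
i=36 'd': node 7→6 ·f
i=37 'd': node 6→6 ·f
i=38 'b': node 6→13 ·f
i=39 'c': node 13→14
i=40 'd': node 14→15  emit P3@[38:40],P4@[39:40]
i=41 'b': node 15→13 ·f
i=42 'c': node 13→14
i=43 'd': node 14→15  emit P3@[41:43],P4@[42:43]
i=44 'c': node 15→16 ·f
i=45 'd': node 16→17  emit P4@[44:45]
i=46 'b': node 17→13 ·f
i=47 'c': node 13→14
i=48 'd': node 14→15  emit P3@[46:48],P4@[47:48]
i=49 'b': node 15→13 ·f

Matches: [[5,0],[8,1],[21,1],[27,1],[30,4],[34,4],[40,3],[40,4],[43,3],[43,4],[45,4],[48,3],[48,4]]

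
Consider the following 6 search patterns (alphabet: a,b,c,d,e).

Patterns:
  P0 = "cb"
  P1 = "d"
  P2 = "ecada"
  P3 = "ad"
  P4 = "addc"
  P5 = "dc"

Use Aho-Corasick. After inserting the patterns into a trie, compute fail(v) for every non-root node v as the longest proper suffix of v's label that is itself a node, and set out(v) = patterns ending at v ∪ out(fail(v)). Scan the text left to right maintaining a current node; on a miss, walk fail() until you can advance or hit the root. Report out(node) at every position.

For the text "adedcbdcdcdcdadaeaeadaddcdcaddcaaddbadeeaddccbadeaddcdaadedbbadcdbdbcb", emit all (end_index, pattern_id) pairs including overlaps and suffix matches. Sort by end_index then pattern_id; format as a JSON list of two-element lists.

Build automaton:
Trie (insert patterns):
  n0 'ε': a→9 c→1 d→3 e→4
  n1 'c': b→2
  n2 'cb': ·  [P0 ends]
  n3 'd': c→13  [P1 ends]
  n4 'e': c→5
  n5 'ec': a→6
  n6 'eca': d→7
  n7 'ecad': a→8
  n8 'ecada': ·  [P2 ends]
  n9 'a': d→10
  n10 'ad': d→11  [P3 ends]
  n11 'add': c→12
  n12 'addc': ·  [P4 ends]
  n13 'dc': ·  [P5 ends]

BFS fail/out derivation:
  fail(1) 'c': from fail(0)=0 chase 'c': 0 ⇒ 0;  out=∅∪out(0)=∅
  fail(3) 'd': from fail(0)=0 chase 'd': 0 ⇒ 0;  out={1}∪out(0)={1}
  fail(4) 'e': from fail(0)=0 chase 'e': 0 ⇒ 0;  out=∅∪out(0)=∅
  fail(9) 'a': from fail(0)=0 chase 'a': 0 ⇒ 0;  out=∅∪out(0)=∅
  fail(2) 'cb': from fail(1)=0 chase 'b': 0 ⇒ 0;  out={0}∪out(0)={0}
  fail(5) 'ec': from fail(4)=0 chase 'c': 0 ⇒ 1;  out=∅∪out(1)=∅
  fail(10) 'ad': from fail(9)=0 chase 'd': 0 ⇒ 3;  out={3}∪out(3)={1,3}
  fail(13) 'dc': from fail(3)=0 chase 'c': 0 ⇒ 1;  out={5}∪out(1)={5}
  fail(6) 'eca': from fail(5)=1 chase 'a': 1→0 ⇒ 9;  out=∅∪out(9)=∅
  fail(11) 'add': from fail(10)=3 chase 'd': 3→0 ⇒ 3;  out=∅∪out(3)={1}
  fail(7) 'ecad': from fail(6)=9 chase 'd': 9 ⇒ 10;  out=∅∪out(10)={1,3}
  fail(12) 'addc': from fail(11)=3 chase 'c': 3 ⇒ 13;  out={4}∪out(13)={4,5}
  fail(8) 'ecada': from fail(7)=10 chase 'a': 10→3→0 ⇒ 9;  out={2}∪out(9)={2}

Run:
pos 0 'a': at 9
pos 1 'd': at 10  ** P1@[1:1],P3@[0:1]
pos 2 'e': at 4 (fail-walked)
pos 3 'd': at 3 (fail-walked)  ** P1@[3:3]
pos 4 'c': at 13  ** P5@[3:4]
pos 5 'b': at 2 (fail-walked)  ** P0@[4:5]
pos 6 'd': at 3 (fail-walked)  ** P1@[6:6]
pos 7 'c': at 13  ** P5@[6:7]
pos 8 'd': at 3 (fail-walked)  ** P1@[8:8]
pos 9 'c': at 13  ** P5@[8:9]
pos 10 'd': at 3 (fail-walked)  ** P1@[10:10]
pos 11 'c': at 13  ** P5@[10:11]
pos 12 'd': at 3 (fail-walked)  ** P1@[12:12]
pos 13 'a': at 9 (fail-walked)
pos 14 'd': at 10  ** P1@[14:14],P3@[13:14]
pos 15 'a': at 9 (fail-walked)
pos 16 'e': at 4 (fail-walked)
pos 17 'a': at 9 (fail-walked)
pos 18 'e': at 4 (fail-walked)
pos 19 'a': at 9 (fail-walked)
pos 20 'd': at 10  ** P1@[20:20],P3@[19:20]
pos 21 'a': at 9 (fail-walked)
pos 22 'd': at 10  ** P1@[22:22],P3@[21:22]
pos 23 'd': at 11  ** P1@[23:23]
pos 24 'c': at 12  ** P4@[21:24],P5@[23:24]
pos 25 'd': at 3 (fail-walked)  ** P1@[25:25]
pos 26 'c': at 13  ** P5@[25:26]
pos 27 'a': at 9 (fail-walked)
pos 28 'd': at 10  ** P1@[28:28],P3@[27:28]
pos 29 'd': at 11  ** P1@[29:29]
pos 30 'c': at 12  ** P4@[27:30],P5@[29:30]
pos 31 'a': at 9 (fail-walked)
pos 32 'a': at 9 (fail-walked)
pos 33 'd': at 10  ** P1@[33:33],P3@[32:33]
pos 34 'd': at 11  ** P1@[34:34]
pos 35 'b': at 0 (fail-walked)
pos 36 'a': at 9
pos 37 'd': at 10  ** P1@[37:37],P3@[36:37]
pos 38 'e': at 4 (fail-walked)
pos 39 'e': at 4 (fail-walked)
pos 40 'a': at 9 (fail-walked)
pos 41 'd': at 10  ** P1@[41:41],P3@[40:41]
pos 42 'd': at 11  ** P1@[42:42]
pos 43 'c': at 12  ** P4@[40:43],P5@[42:43]
pos 44 'c': at 1 (fail-walked)
pos 45 'b': at 2  ** P0@[44:45]
pos 46 'a': at 9 (fail-walked)
pos 47 'd': at 10  ** P1@[47:47],P3@[46:47]
pos 48 'e': at 4 (fail-walked)
pos 49 'a': at 9 (fail-walked)
pos 50 'd': at 10  ** P1@[50:50],P3@[49:50]
pos 51 'd': at 11  ** P1@[51:51]
pos 52 'c': at 12  ** P4@[49:52],P5@[51:52]
pos 53 'd': at 3 (fail-walked)  ** P1@[53:53]
pos 54 'a': at 9 (fail-walked)
pos 55 'a': at 9 (fail-walked)
pos 56 'd': at 10  ** P1@[56:56],P3@[55:56]
pos 57 'e': at 4 (fail-walked)
pos 58 'd': at 3 (fail-walked)  ** P1@[58:58]
pos 59 'b': at 0 (fail-walked)
pos 60 'b': at 0
pos 61 'a': at 9
pos 62 'd': at 10  ** P1@[62:62],P3@[61:62]
pos 63 'c': at 13 (fail-walked)  ** P5@[62:63]
pos 64 'd': at 3 (fail-walked)  ** P1@[64:64]
pos 65 'b': at 0 (fail-walked)
pos 66 'd': at 3  ** P1@[66:66]
pos 67 'b': at 0 (fail-walked)
pos 68 'c': at 1
pos 69 'b': at 2  ** P0@[68:69]

Matches: [[1,1],[1,3],[3,1],[4,5],[5,0],[6,1],[7,5],[8,1],[9,5],[10,1],[11,5],[12,1],[14,1],[14,3],[20,1],[20,3],[22,1],[22,3],[23,1],[24,4],[24,5],[25,1],[26,5],[28,1],[28,3],[29,1],[30,4],[30,5],[33,1],[33,3],[34,1],[37,1],[37,3],[41,1],[41,3],[42,1],[43,4],[43,5],[45,0],[47,1],[47,3],[50,1],[50,3],[51,1],[52,4],[52,5],[53,1],[56,1],[56,3],[58,1],[62,1],[62,3],[63,5],[64,1],[66,1],[69,0]]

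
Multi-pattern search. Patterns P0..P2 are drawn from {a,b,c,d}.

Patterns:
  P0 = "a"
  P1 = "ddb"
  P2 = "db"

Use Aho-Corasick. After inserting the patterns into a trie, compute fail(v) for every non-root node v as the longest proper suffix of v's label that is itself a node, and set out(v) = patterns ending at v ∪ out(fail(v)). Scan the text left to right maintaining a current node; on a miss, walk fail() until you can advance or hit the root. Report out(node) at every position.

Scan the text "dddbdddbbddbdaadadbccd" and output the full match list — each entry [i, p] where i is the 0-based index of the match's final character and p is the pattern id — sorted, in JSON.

Build:
Trie nodes:
  n0 'ε': a→1 d→2
  n1 'a': ·  ←P0
  n2 'd': b→5 d→3
  n3 'dd': b→4
  n4 'ddb': ·  ←P1
  n5 'db': ·  ←P2

Failure links (BFS by depth):
  n1('a'): parent n0 fail=0; on 'a' 0 → fail=0;  out {0}∪∅={0}
  n2('d'): parent n0 fail=0; on 'd' 0 → fail=0;  out ∅∪∅=∅
  n3('dd'): parent n2 fail=0; on 'd' 0 → fail=2;  out ∅∪∅=∅
  n5('db'): parent n2 fail=0; on 'b' 0 → fail=0;  out {2}∪∅={2}
  n4('ddb'): parent n3 fail=2; on 'b' 2 → fail=5;  out {1}∪{2}={1,2}

Scan:
pos 0 'd': at 2
pos 1 'd': at 3
pos 2 'd': at 3 (fail-walked)
pos 3 'b': at 4  ** P1@[1:3],P2@[2:3]
pos 4 'd': at 2 (fail-walked)
pos 5 'd': at 3
pos 6 'd': at 3 (fail-walked)
pos 7 'b': at 4  ** P1@[5:7],P2@[6:7]
pos 8 'b': at 0 (fail-walked)
pos 9 'd': at 2
pos 10 'd': at 3
pos 11 'b': at 4  ** P1@[9:11],P2@[10:11]
pos 12 'd': at 2 (fail-walked)
pos 13 'a': at 1 (fail-walked)  ** P0@[13:13]
pos 14 'a': at 1 (fail-walked)  ** P0@[14:14]
pos 15 'd': at 2 (fail-walked)
pos 16 'a': at 1 (fail-walked)  ** P0@[16:16]
pos 17 'd': at 2 (fail-walked)
pos 18 'b': at 5  ** P2@[17:18]
pos 19 'c': at 0 (fail-walked)
pos 20 'c': at 0
pos 21 'd': at 2

Result: [[3,1],[3,2],[7,1],[7,2],[11,1],[11,2],[13,0],[14,0],[16,0],[18,2]]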